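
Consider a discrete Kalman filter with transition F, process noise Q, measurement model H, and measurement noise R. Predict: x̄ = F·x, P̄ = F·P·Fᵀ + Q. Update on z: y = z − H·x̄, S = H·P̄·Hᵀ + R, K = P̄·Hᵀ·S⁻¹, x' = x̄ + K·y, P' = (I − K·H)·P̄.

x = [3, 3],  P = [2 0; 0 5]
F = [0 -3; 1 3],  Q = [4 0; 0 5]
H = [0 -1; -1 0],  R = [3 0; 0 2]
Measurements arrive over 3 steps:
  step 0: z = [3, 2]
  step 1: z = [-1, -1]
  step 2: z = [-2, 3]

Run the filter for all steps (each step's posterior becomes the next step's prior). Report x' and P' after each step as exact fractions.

step 0: x' = [-49/39, -33/26], P' = [67/39 -9/26; -9/26 627/260]
step 1: x' = [58511/75252, 7277/50168], P' = [127615/75252 -16119/50168; -16119/50168 236181/100336]
step 2: x' = [-25533288/9486695, 8506261/3794678], P' = [48205043/28460085 -1217349/3794678; -1217349/3794678 17858307/7589356]

step 0: x̄ = F·x = [-9, 12]
step 0: P̄ = F·P·Fᵀ + Q = [49 -45; -45 52]
step 0: y = z − H·x̄ = [15, -7]
step 0: S = H·P̄·Hᵀ + R = [55 -45; -45 51]
step 0: K = P̄·Hᵀ·S⁻¹ = [3/26 -67/78; -209/260 9/52]
step 0: x' = x̄ + K·y = [-49/39, -33/26]
step 0: P' = (I − K·H)·P̄ = [67/39 -9/26; -9/26 627/260]
step 1: x̄ = F·x = [99/26, -395/78]
step 1: P̄ = F·P·Fᵀ + Q = [6683/260 -5373/260; -5373/260 20549/780]
step 1: y = z − H·x̄ = [-473/78, 73/26]
step 1: S = H·P̄·Hᵀ + R = [22889/780 -5373/260; -5373/260 7203/260]
step 1: K = P̄·Hᵀ·S⁻¹ = [5373/50168 -127615/150504; -78727/100336 16119/100336]
step 1: x' = x̄ + K·y = [58511/75252, 7277/50168]
step 1: P' = (I − K·H)·P̄ = [127615/75252 -16119/50168; -16119/50168 236181/100336]
step 2: x̄ = F·x = [-21831/50168, 182515/150504]
step 2: P̄ = F·P·Fᵀ + Q = [2526973/100336 -2028915/100336; -2028915/100336 7812103/301008]
step 2: y = z − H·x̄ = [-118493/150504, 128673/50168]
step 2: S = H·P̄·Hᵀ + R = [8715127/301008 -2028915/100336; -2028915/100336 2727645/100336]
step 2: K = P̄·Hᵀ·S⁻¹ = [405783/3794678 -48205043/56920170; -5952769/7589356 1217349/7589356]
step 2: x' = x̄ + K·y = [-25533288/9486695, 8506261/3794678]
step 2: P' = (I − K·H)·P̄ = [48205043/28460085 -1217349/3794678; -1217349/3794678 17858307/7589356]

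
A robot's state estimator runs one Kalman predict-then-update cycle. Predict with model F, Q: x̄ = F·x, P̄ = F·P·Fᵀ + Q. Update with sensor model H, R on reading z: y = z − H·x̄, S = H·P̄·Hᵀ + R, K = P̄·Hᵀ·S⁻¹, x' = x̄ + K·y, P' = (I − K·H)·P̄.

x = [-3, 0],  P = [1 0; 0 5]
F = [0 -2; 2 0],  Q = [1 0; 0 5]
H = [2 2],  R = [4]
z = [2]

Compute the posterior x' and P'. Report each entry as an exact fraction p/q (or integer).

x̄ = F·x = [0, -6]
P̄ = F·P·Fᵀ + Q = [21 0; 0 9]
y = z − H·x̄ = [14]
S = H·P̄·Hᵀ + R = [124]
K = P̄·Hᵀ·S⁻¹ = [21/62; 9/62]
x' = x̄ + K·y = [147/31, -123/31]
P' = (I − K·H)·P̄ = [210/31 -189/31; -189/31 198/31]

x' = [147/31, -123/31]
P' = [210/31 -189/31; -189/31 198/31]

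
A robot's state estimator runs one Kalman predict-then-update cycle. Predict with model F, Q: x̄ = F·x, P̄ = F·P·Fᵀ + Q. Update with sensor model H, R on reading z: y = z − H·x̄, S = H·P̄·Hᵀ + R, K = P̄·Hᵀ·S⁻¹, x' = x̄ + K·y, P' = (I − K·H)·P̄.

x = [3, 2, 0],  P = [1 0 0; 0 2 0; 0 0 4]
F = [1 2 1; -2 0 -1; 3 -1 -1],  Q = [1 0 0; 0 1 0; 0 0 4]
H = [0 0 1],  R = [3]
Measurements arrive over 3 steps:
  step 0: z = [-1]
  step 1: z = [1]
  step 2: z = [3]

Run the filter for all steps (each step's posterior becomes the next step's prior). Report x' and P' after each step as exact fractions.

step 0: x̄ = F·x = [7, -6, 7]
step 0: P̄ = F·P·Fᵀ + Q = [14 -6 -5; -6 9 -2; -5 -2 19]
step 0: y = z − H·x̄ = [-8]
step 0: S = H·P̄·Hᵀ + R = [22]
step 0: K = P̄·Hᵀ·S⁻¹ = [-5/22; -1/11; 19/22]
step 0: x' = x̄ + K·y = [97/11, -58/11, 1/11]
step 0: P' = (I − K·H)·P̄ = [283/22 -71/11 -15/22; -71/11 97/11 -3/11; -15/22 -3/11 57/22]
step 1: x̄ = F·x = [-18/11, -195/11, 348/11]
step 1: P̄ = F·P·Fᵀ + Q = [258/11 1/11 -159/11; 1/11 1151/22 -958/11; -159/11 -958/11 1908/11]
step 1: y = z − H·x̄ = [-337/11]
step 1: S = H·P̄·Hᵀ + R = [1941/11]
step 1: K = P̄·Hᵀ·S⁻¹ = [-53/647; -958/1941; 636/647]
step 1: x' = x̄ + K·y = [565/647, -5059/1941, 984/647]
step 1: P' = (I − K·H)·P̄ = [14409/647 -4557/647 -159/647; -4557/647 36233/3882 -958/647; -159/647 -958/647 1908/647]
step 2: x̄ = F·x = [-5471/1941, -2114/647, 7192/1941]
step 2: P̄ = F·P·Fᵀ + Q = [56224/1941 -10105/647 27037/1941; -10105/647 59555/647 -94459/647; 27037/1941 -94459/647 999575/3882]
step 2: y = z − H·x̄ = [-1369/1941]
step 2: S = H·P̄·Hᵀ + R = [1011221/3882]
step 2: K = P̄·Hᵀ·S⁻¹ = [54074/1011221; -566754/1011221; 999575/1011221]
step 2: x' = x̄ + K·y = [-2888417/1011221, -2904316/1011221, 3041877/1011221]
step 2: P' = (I − K·H)·P̄ = [28538326/1011221 -7898937/1011221 162222/1011221; -7898937/1011221 10337327/1011221 -1700262/1011221; 162222/1011221 -1700262/1011221 2998725/1011221]

step 0: x' = [97/11, -58/11, 1/11], P' = [283/22 -71/11 -15/22; -71/11 97/11 -3/11; -15/22 -3/11 57/22]
step 1: x' = [565/647, -5059/1941, 984/647], P' = [14409/647 -4557/647 -159/647; -4557/647 36233/3882 -958/647; -159/647 -958/647 1908/647]
step 2: x' = [-2888417/1011221, -2904316/1011221, 3041877/1011221], P' = [28538326/1011221 -7898937/1011221 162222/1011221; -7898937/1011221 10337327/1011221 -1700262/1011221; 162222/1011221 -1700262/1011221 2998725/1011221]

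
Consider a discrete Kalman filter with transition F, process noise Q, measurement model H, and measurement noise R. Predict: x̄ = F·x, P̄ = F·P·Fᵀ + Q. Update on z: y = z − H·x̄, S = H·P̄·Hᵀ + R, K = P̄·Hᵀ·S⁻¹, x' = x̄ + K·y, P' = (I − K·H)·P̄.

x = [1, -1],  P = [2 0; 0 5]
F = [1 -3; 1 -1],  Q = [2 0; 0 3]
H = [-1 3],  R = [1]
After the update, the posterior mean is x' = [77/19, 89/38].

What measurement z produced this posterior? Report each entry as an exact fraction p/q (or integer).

x̄ = F·x = [4, 2]
P̄ = F·P·Fᵀ + Q = [49 17; 17 10]
S = H·P̄·Hᵀ + R = [38]
K = P̄·Hᵀ·S⁻¹ = [1/19; 13/38]
x' − x̄ = [1/19, 13/38] = K·y
y = (KᵀK)⁻¹·Kᵀ·(x' − x̄) = [1]
z = y + H·x̄ = [1] + [2] = [3]

z = [3]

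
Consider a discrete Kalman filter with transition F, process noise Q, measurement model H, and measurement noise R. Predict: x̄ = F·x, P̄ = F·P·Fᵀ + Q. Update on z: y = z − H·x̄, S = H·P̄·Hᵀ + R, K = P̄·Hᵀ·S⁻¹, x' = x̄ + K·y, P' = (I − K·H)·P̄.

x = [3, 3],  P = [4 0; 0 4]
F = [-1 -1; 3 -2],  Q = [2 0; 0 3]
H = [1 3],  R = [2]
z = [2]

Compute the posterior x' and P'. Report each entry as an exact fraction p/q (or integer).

x' = [-2896/483, 8/3]
P' = [4826/483 -10/3; -10/3 4/3]

x̄ = F·x = [-6, 3]
P̄ = F·P·Fᵀ + Q = [10 -4; -4 55]
y = z − H·x̄ = [-1]
S = H·P̄·Hᵀ + R = [483]
K = P̄·Hᵀ·S⁻¹ = [-2/483; 1/3]
x' = x̄ + K·y = [-2896/483, 8/3]
P' = (I − K·H)·P̄ = [4826/483 -10/3; -10/3 4/3]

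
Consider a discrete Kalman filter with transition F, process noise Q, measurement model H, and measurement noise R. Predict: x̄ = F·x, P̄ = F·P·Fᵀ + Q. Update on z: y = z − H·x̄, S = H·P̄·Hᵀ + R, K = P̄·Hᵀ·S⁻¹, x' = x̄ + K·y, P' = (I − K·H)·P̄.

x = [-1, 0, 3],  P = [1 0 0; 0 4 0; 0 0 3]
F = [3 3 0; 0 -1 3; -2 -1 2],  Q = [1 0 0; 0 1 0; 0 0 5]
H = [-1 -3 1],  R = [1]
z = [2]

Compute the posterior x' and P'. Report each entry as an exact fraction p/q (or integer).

x' = [-45/8, 51/16, 187/32]
P' = [503/12 -505/24 -1025/48; -505/24 575/48 1399/96; -1025/48 1399/96 4271/192]

x̄ = F·x = [-3, 9, 8]
P̄ = F·P·Fᵀ + Q = [46 -12 -18; -12 32 22; -18 22 25]
y = z − H·x̄ = [18]
S = H·P̄·Hᵀ + R = [192]
K = P̄·Hᵀ·S⁻¹ = [-7/48; -31/96; -23/192]
x' = x̄ + K·y = [-45/8, 51/16, 187/32]
P' = (I − K·H)·P̄ = [503/12 -505/24 -1025/48; -505/24 575/48 1399/96; -1025/48 1399/96 4271/192]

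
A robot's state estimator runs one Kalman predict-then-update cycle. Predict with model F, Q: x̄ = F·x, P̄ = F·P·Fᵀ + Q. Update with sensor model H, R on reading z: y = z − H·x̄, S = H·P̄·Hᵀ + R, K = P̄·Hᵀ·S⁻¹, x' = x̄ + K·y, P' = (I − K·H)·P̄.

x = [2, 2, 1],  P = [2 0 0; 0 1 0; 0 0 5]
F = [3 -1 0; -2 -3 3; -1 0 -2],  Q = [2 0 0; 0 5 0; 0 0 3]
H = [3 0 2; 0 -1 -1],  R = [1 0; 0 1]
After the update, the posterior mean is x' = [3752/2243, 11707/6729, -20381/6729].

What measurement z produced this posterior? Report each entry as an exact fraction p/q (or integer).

x̄ = F·x = [4, -7, -4]
P̄ = F·P·Fᵀ + Q = [21 -9 -6; -9 67 -26; -6 -26 25]
S = H·P̄·Hᵀ + R = [218 47; 47 41]
K = P̄·Hᵀ·S⁻¹ = [462/2243 291/2243; -1312/6729 -5225/6729; 1265/6729 -1286/6729]
x' − x̄ = [-5220/2243, 58810/6729, 6535/6729] = K·y
y = (KᵀK)⁻¹·Kᵀ·(x' − x̄) = [-5, -10]
z = y + H·x̄ = [-5, -10] + [4, 11] = [-1, 1]

z = [-1, 1]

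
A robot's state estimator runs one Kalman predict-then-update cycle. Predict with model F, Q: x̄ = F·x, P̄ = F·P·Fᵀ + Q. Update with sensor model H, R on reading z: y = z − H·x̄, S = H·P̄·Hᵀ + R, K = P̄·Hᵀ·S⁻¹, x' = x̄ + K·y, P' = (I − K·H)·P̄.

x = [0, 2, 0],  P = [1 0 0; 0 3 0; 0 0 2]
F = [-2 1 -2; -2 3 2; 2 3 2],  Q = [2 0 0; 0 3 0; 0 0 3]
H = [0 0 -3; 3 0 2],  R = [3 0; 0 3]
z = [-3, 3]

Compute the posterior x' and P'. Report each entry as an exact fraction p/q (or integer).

x̄ = F·x = [2, 6, 6]
P̄ = F·P·Fᵀ + Q = [17 5 -3; 5 42 31; -3 31 42]
y = z − H·x̄ = [15, -15]
S = H·P̄·Hᵀ + R = [381 -225; -225 288]
K = P̄·Hᵀ·S⁻¹ = [471/2189 710/2189; -1051/6567 2804/19701; -719/2189 25/6567]
x' = x̄ + K·y = [793/2189, 9617/6567, 2224/2189]
P' = (I − K·H)·P̄ = [1024/2189 78/2189 -471/2189; 78/2189 318305/19701 1051/6567; -471/2189 1051/6567 719/2189]

x' = [793/2189, 9617/6567, 2224/2189]
P' = [1024/2189 78/2189 -471/2189; 78/2189 318305/19701 1051/6567; -471/2189 1051/6567 719/2189]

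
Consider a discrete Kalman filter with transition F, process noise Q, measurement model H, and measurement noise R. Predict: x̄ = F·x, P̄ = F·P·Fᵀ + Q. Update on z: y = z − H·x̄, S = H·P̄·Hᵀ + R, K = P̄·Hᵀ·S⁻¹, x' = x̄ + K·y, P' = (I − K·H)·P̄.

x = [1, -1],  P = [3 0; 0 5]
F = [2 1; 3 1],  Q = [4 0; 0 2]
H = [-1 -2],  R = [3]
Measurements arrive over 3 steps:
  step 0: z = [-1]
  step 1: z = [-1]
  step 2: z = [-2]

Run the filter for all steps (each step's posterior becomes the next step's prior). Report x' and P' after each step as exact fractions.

step 0: x̄ = F·x = [1, 2]
step 0: P̄ = F·P·Fᵀ + Q = [21 23; 23 34]
step 0: y = z − H·x̄ = [4]
step 0: S = H·P̄·Hᵀ + R = [252]
step 0: K = P̄·Hᵀ·S⁻¹ = [-67/252; -13/36]
step 0: x' = x̄ + K·y = [-4/63, 5/9]
step 0: P' = (I − K·H)·P̄ = [803/252 -43/36; -43/36 41/36]
step 1: x̄ = F·x = [3/7, 23/63]
step 1: P̄ = F·P·Fᵀ + Q = [367/28 100/7; 100/7 1553/63]
step 1: y = z − H·x̄ = [10/63]
step 1: S = H·P̄·Hᵀ + R = [43307/252]
step 1: K = P̄·Hᵀ·S⁻¹ = [-10503/43307; -16024/43307]
step 1: x' = x̄ + K·y = [16893/43307, 13267/43307]
step 1: P' = (I − K·H)·P̄ = [129881/43307 -49186/43307; -49186/43307 48629/43307]
step 2: x̄ = F·x = [47053/43307, 63946/43307]
step 2: P̄ = F·P·Fᵀ + Q = [544637/43307 581985/43307; 581985/43307 1009056/43307]
step 2: y = z − H·x̄ = [88331/43307]
step 2: S = H·P̄·Hᵀ + R = [7038722/43307]
step 2: K = P̄·Hᵀ·S⁻¹ = [-1708607/7038722; -2600097/7038722]
step 2: x' = x̄ + K·y = [4162607/7038722, 5089915/7038722]
step 2: P' = (I − K·H)·P̄ = [21109995/7038722 -7992087/7038722; -7992087/7038722 7896189/7038722]

step 0: x' = [-4/63, 5/9], P' = [803/252 -43/36; -43/36 41/36]
step 1: x' = [16893/43307, 13267/43307], P' = [129881/43307 -49186/43307; -49186/43307 48629/43307]
step 2: x' = [4162607/7038722, 5089915/7038722], P' = [21109995/7038722 -7992087/7038722; -7992087/7038722 7896189/7038722]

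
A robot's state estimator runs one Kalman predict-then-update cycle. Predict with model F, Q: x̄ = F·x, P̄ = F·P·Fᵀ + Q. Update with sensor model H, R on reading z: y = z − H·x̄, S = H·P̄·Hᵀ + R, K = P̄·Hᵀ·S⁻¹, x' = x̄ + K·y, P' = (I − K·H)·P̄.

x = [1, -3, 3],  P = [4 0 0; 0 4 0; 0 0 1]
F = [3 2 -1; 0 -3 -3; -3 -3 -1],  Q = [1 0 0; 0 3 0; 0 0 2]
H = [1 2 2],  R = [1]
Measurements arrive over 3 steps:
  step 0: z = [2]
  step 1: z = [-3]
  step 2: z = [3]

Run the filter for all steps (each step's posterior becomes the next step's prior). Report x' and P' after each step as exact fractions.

step 0: x' = [-3446/539, 306/539, 1955/539], P' = [17870/539 4899/539 -13887/539; 4899/539 2463/539 -4836/539; -13887/539 -4836/539 11864/539]
step 1: x' = [5833/923, -231/923, -4145/923], P' = [18229763/53534 2248260/26767 -13564983/53534; 2248260/26767 608448/26767 -1722351/26767; -13564983/53534 -1722351/26767 10196779/53534]
step 2: x' = [-646597823/15055036, -36015189/3763759, 490222753/15055036], P' = [8637201053/15055036 547853436/3763759 -6486348959/15055036; 547853436/3763759 293308521/7527518 -418444920/3763759; -6486348959/15055036 -418444920/3763759 4900334337/15055036]

step 0: x̄ = F·x = [-6, 0, 3]
step 0: P̄ = F·P·Fᵀ + Q = [54 -21 -59; -21 48 39; -59 39 75]
step 0: y = z − H·x̄ = [2]
step 0: S = H·P̄·Hᵀ + R = [539]
step 0: K = P̄·Hᵀ·S⁻¹ = [-106/539; 153/539; 169/539]
step 0: x' = x̄ + K·y = [-3446/539, 306/539, 1955/539]
step 0: P' = (I − K·H)·P̄ = [17870/539 4899/539 -13887/539; 4899/539 2463/539 -4836/539; -13887/539 -4836/539 11864/539]
step 1: x̄ = F·x = [-11681/539, -969/77, 7465/539]
step 1: P̄ = F·P·Fᵀ + Q = [344539/539 16602/77 -242065/539; 16602/77 888/11 -11595/77; -242065/539 -11595/77 171783/539]
step 1: y = z − H·x̄ = [8700/539]
step 1: S = H·P̄·Hᵀ + R = [53534/539]
step 1: K = P̄·Hᵀ·S⁻¹ = [92837/53534; 20454/26767; -60829/53534]
step 1: x' = x̄ + K·y = [5833/923, -231/923, -4145/923]
step 1: P' = (I − K·H)·P̄ = [18229763/53534 2248260/26767 -13564983/53534; 2248260/26767 608448/26767 -1722351/26767; -13564983/53534 -1722351/26767 10196779/53534]
step 2: x̄ = F·x = [21182/923, 13128/923, -12661/923]
step 2: P̄ = F·P·Fᵀ + Q = [164156355/26767 57619617/26767 -116032483/26767; 57619617/26767 40879041/53534 -40705095/26767; -116032483/26767 -40705095/26767 82101514/26767]
step 2: y = z − H·x̄ = [-19347/923]
step 2: S = H·P̄·Hᵀ + R = [15055036/26767]
step 2: K = P̄·Hᵀ·S⁻¹ = [47330623/15055036; 4272117/3763759; -33239645/15055036]
step 2: x' = x̄ + K·y = [-646597823/15055036, -36015189/3763759, 490222753/15055036]
step 2: P' = (I − K·H)·P̄ = [8637201053/15055036 547853436/3763759 -6486348959/15055036; 547853436/3763759 293308521/7527518 -418444920/3763759; -6486348959/15055036 -418444920/3763759 4900334337/15055036]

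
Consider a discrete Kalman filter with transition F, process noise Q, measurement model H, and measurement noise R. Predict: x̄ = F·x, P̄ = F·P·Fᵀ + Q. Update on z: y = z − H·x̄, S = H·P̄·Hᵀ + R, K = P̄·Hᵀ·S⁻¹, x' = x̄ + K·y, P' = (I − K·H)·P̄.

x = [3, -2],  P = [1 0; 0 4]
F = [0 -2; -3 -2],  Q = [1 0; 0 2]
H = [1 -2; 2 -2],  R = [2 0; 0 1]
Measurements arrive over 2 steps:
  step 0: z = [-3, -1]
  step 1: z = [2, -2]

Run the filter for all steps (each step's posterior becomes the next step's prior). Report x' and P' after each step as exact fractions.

step 0: x̄ = F·x = [4, -5]
step 0: P̄ = F·P·Fᵀ + Q = [17 16; 16 27]
step 0: y = z − H·x̄ = [-17, -19]
step 0: S = H·P̄·Hᵀ + R = [63 46; 46 49]
step 0: K = P̄·Hᵀ·S⁻¹ = [-827/971 816/971; -850/971 362/971]
step 0: x' = x̄ + K·y = [2439/971, 2717/971]
step 0: P' = (I − K·H)·P̄ = [2470/971 2062/971; 2062/971 1881/971]
step 1: x̄ = F·x = [-5434/971, -12751/971]
step 1: P̄ = F·P·Fᵀ + Q = [8495/971 19896/971; 19896/971 56440/971]
step 1: y = z − H·x̄ = [-18126/971, -16576/971]
step 1: S = H·P̄·Hᵀ + R = [156613/971 123374/971; 123374/971 101543/971]
step 1: K = P̄·Hᵀ·S⁻¹ = [-375713/702173 298812/702173; -437400/702173 26032/702173]
step 1: x' = x̄ + K·y = [-2017036/702173, -1500105/702173]
step 1: P' = (I − K·H)·P̄ = [1050238/702173 900832/702173; 900832/702173 887816/702173]

step 0: x' = [2439/971, 2717/971], P' = [2470/971 2062/971; 2062/971 1881/971]
step 1: x' = [-2017036/702173, -1500105/702173], P' = [1050238/702173 900832/702173; 900832/702173 887816/702173]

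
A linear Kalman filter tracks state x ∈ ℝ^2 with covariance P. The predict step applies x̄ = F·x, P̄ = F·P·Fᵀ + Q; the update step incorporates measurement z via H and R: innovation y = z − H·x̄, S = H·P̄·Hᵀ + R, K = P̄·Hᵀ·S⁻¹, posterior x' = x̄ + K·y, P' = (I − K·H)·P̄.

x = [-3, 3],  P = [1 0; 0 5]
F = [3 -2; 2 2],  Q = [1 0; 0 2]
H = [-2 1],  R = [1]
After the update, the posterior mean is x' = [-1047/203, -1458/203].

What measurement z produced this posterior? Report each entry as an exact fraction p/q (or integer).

z = [3]

x̄ = F·x = [-15, 0]
P̄ = F·P·Fᵀ + Q = [30 -14; -14 26]
S = H·P̄·Hᵀ + R = [203]
K = P̄·Hᵀ·S⁻¹ = [-74/203; 54/203]
x' − x̄ = [1998/203, -1458/203] = K·y
y = (KᵀK)⁻¹·Kᵀ·(x' − x̄) = [-27]
z = y + H·x̄ = [-27] + [30] = [3]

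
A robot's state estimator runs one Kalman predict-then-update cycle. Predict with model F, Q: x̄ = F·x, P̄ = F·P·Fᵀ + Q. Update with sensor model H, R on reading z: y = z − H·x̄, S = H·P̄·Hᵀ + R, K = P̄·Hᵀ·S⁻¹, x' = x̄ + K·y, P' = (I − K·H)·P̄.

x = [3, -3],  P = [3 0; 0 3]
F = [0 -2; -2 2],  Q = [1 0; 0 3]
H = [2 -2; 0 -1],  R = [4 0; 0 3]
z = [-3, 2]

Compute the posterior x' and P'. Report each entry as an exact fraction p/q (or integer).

x' = [-25/11, -27/22]
P' = [289/143 15/11; 15/11 18/11]

x̄ = F·x = [6, -12]
P̄ = F·P·Fᵀ + Q = [13 -12; -12 27]
y = z − H·x̄ = [-39, -10]
S = H·P̄·Hᵀ + R = [260 78; 78 30]
K = P̄·Hᵀ·S⁻¹ = [47/143 -5/11; -3/22 -6/11]
x' = x̄ + K·y = [-25/11, -27/22]
P' = (I − K·H)·P̄ = [289/143 15/11; 15/11 18/11]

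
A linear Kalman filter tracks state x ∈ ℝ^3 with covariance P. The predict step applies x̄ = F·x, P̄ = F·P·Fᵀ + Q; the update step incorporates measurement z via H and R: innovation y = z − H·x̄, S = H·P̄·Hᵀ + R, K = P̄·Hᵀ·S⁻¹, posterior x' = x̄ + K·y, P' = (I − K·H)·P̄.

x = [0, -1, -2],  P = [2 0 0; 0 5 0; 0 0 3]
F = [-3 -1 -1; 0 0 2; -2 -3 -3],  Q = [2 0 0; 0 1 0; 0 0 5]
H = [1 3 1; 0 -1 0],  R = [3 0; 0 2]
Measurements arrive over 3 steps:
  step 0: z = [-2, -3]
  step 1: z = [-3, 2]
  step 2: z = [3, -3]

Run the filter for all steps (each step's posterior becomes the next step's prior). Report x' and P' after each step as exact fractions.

step 0: x' = [-1097/365, 2128/1095, -3387/730], P' = [2584/365 -552/365 -538/365; -552/365 1868/1095 -1301/365; -538/365 -1301/365 10157/730]
step 1: x' = [4315695/2053498, -5376753/2053498, 12620499/4106996], P' = [16893707/2053498 -2547004/1026749 2069527/2053498; -2547004/1026749 3773073/2053498 -12115649/4106996; 2069527/2053498 -12115649/4106996 71746241/8213992]
step 2: x' = [-105155505639/22908110141, 73012051767/22908110141, -45696698184/22908110141], P' = [777281845665/91632440564 -59358111643/22908110141 103477555719/91632440564; -59358111643/22908110141 42254229258/22908110141 -66136487399/22908110141; 103477555719/91632440564 -66136487399/22908110141 775769203389/91632440564]

step 0: x̄ = F·x = [3, -4, 9]
step 0: P̄ = F·P·Fᵀ + Q = [28 -6 36; -6 13 -18; 36 -18 85]
step 0: y = z − H·x̄ = [-2, -7]
step 0: S = H·P̄·Hᵀ + R = [161 -15; -15 15]
step 0: K = P̄·Hᵀ·S⁻¹ = [26/73 276/365; 1/73 -934/1095; 85/146 1301/730]
step 0: x' = x̄ + K·y = [-1097/365, 2128/1095, -3387/730]
step 0: P' = (I − K·H)·P̄ = [2584/365 -552/365 -538/365; -552/365 1868/1095 -1301/365; -538/365 -1301/365 10157/730]
step 1: x̄ = F·x = [25651/2190, -3387/365, 141/10]
step 1: P̄ = F·P·Fᵀ + Q = [123271/2190 -4327/365 351/10; -4327/365 20679/365 -281/5; 351/10 -281/5 739/10]
step 1: y = z − H·x̄ = [-1067/1095, -2657/365]
step 1: S = H·P̄·Hᵀ + R = [333923/1095 -37197/365; -37197/365 21409/365]
step 1: K = P̄·Hᵀ·S⁻¹ = [613535/1026749 1273502/1026749; 111591/4106996 -3773073/4106996; 2443485/8213992 12115649/8213992]
step 1: x' = x̄ + K·y = [4315695/2053498, -5376753/2053498, 12620499/4106996]
step 1: P' = (I − K·H)·P̄ = [16893707/2053498 -2547004/1026749 2069527/2053498; -2547004/1026749 3773073/2053498 -12115649/4106996; 2069527/2053498 -12115649/4106996 71746241/8213992]
step 2: x̄ = F·x = [-27761163/4106996, 12620499/2053498, -1344927/241588]
step 2: P̄ = F·P·Fᵀ + Q = [590389829/8213992 -72349267/4106996 22794095/483176; -72349267/4106996 73799739/2053498 -9358885/241588; 22794095/483176 -9358885/241588 30092801/483176]
step 2: y = z − H·x̄ = [-3194271/1026749, 6460005/2053498]
step 2: S = H·P̄·Hᵀ + R = [222624439/1026749 -105674061/2053498; -105674061/2053498 77906735/2053498]
step 2: K = P̄·Hᵀ·S⁻¹ = [14038505139/22908110141 59358111643/45816220282; 422696244/22908110141 -21127114629/22908110141; 7134075860/22908110141 66136487399/45816220282]
step 2: x' = x̄ + K·y = [-105155505639/22908110141, 73012051767/22908110141, -45696698184/22908110141]
step 2: P' = (I − K·H)·P̄ = [777281845665/91632440564 -59358111643/22908110141 103477555719/91632440564; -59358111643/22908110141 42254229258/22908110141 -66136487399/22908110141; 103477555719/91632440564 -66136487399/22908110141 775769203389/91632440564]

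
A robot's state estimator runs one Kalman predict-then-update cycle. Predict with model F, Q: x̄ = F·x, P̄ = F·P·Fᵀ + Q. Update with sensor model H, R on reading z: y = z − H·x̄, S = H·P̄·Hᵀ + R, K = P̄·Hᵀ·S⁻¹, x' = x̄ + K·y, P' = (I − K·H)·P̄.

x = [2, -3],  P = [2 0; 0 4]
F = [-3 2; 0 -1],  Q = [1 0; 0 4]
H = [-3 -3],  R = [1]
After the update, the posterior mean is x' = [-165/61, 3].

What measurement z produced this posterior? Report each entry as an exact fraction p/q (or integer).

z = [-1]

x̄ = F·x = [-12, 3]
P̄ = F·P·Fᵀ + Q = [35 -8; -8 8]
S = H·P̄·Hᵀ + R = [244]
K = P̄·Hᵀ·S⁻¹ = [-81/244; 0]
x' − x̄ = [567/61, 0] = K·y
y = (KᵀK)⁻¹·Kᵀ·(x' − x̄) = [-28]
z = y + H·x̄ = [-28] + [27] = [-1]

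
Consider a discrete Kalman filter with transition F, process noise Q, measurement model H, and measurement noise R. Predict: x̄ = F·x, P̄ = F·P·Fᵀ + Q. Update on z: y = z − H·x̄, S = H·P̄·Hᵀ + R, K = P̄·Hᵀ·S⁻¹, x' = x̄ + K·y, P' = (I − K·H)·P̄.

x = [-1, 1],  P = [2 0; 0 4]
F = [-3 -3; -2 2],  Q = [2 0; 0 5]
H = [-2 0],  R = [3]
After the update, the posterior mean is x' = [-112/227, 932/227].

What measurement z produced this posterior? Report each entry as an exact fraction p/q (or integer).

x̄ = F·x = [0, 4]
P̄ = F·P·Fᵀ + Q = [56 -12; -12 29]
S = H·P̄·Hᵀ + R = [227]
K = P̄·Hᵀ·S⁻¹ = [-112/227; 24/227]
x' − x̄ = [-112/227, 24/227] = K·y
y = (KᵀK)⁻¹·Kᵀ·(x' − x̄) = [1]
z = y + H·x̄ = [1] + [0] = [1]

z = [1]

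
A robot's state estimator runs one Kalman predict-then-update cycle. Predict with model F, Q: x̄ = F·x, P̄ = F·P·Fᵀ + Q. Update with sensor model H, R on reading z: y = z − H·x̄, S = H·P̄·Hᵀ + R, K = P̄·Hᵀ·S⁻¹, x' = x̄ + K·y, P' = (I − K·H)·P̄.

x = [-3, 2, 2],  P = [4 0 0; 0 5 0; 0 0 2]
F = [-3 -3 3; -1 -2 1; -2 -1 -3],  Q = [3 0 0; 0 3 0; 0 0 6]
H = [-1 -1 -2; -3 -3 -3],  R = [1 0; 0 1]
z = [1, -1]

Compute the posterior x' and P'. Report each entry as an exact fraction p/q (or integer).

x̄ = F·x = [9, 1, -2]
P̄ = F·P·Fᵀ + Q = [102 48 21; 48 29 12; 21 12 45]
y = z − H·x̄ = [7, 23]
S = H·P̄·Hᵀ + R = [540 1248; 1248 3043]
K = P̄·Hᵀ·S⁻¹ = [4664/7143 -1039/2381; 25873/85716 -1511/7143; -27419/28572 754/2381]
x' = x̄ + K·y = [25244/7143, -150209/85716, -40973/28572]
P' = (I − K·H)·P̄ = [8351/2381 -18311/7143 -1901/2381; -18311/7143 257693/85716 -10639/28572; -1901/2381 -10639/28572 10145/9524]

x' = [25244/7143, -150209/85716, -40973/28572]
P' = [8351/2381 -18311/7143 -1901/2381; -18311/7143 257693/85716 -10639/28572; -1901/2381 -10639/28572 10145/9524]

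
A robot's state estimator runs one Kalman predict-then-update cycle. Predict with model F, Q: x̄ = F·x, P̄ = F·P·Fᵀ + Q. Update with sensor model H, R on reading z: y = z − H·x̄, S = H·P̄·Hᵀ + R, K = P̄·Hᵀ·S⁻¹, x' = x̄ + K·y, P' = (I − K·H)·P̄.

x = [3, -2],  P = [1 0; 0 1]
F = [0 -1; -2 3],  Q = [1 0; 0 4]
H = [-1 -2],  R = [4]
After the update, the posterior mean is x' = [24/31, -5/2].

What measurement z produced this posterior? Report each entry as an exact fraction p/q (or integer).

z = [3]

x̄ = F·x = [2, -12]
P̄ = F·P·Fᵀ + Q = [2 -3; -3 17]
S = H·P̄·Hᵀ + R = [62]
K = P̄·Hᵀ·S⁻¹ = [2/31; -1/2]
x' − x̄ = [-38/31, 19/2] = K·y
y = (KᵀK)⁻¹·Kᵀ·(x' − x̄) = [-19]
z = y + H·x̄ = [-19] + [22] = [3]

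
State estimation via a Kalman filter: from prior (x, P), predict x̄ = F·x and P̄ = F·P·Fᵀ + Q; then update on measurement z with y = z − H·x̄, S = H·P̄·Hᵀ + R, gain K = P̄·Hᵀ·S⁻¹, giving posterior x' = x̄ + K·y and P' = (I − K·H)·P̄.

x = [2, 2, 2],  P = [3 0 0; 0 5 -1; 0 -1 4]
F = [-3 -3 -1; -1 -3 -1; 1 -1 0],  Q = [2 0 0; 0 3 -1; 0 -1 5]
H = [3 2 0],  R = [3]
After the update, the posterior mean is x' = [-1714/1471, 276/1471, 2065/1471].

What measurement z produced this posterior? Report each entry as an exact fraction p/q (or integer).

z = [-3]

x̄ = F·x = [-14, -10, 0]
P̄ = F·P·Fᵀ + Q = [72 52 5; 52 49 10; 5 10 13]
S = H·P̄·Hᵀ + R = [1471]
K = P̄·Hᵀ·S⁻¹ = [320/1471; 254/1471; 35/1471]
x' − x̄ = [18880/1471, 14986/1471, 2065/1471] = K·y
y = (KᵀK)⁻¹·Kᵀ·(x' − x̄) = [59]
z = y + H·x̄ = [59] + [-62] = [-3]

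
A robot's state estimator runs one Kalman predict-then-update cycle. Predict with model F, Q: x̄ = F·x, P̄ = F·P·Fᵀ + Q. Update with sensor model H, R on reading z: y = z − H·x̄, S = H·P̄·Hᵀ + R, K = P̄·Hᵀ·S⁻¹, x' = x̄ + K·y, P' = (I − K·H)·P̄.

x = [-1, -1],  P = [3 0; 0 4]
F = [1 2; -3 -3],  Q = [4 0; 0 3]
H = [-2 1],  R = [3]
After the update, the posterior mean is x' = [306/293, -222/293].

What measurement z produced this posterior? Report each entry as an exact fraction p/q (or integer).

x̄ = F·x = [-3, 6]
P̄ = F·P·Fᵀ + Q = [23 -33; -33 66]
S = H·P̄·Hᵀ + R = [293]
K = P̄·Hᵀ·S⁻¹ = [-79/293; 132/293]
x' − x̄ = [1185/293, -1980/293] = K·y
y = (KᵀK)⁻¹·Kᵀ·(x' − x̄) = [-15]
z = y + H·x̄ = [-15] + [12] = [-3]

z = [-3]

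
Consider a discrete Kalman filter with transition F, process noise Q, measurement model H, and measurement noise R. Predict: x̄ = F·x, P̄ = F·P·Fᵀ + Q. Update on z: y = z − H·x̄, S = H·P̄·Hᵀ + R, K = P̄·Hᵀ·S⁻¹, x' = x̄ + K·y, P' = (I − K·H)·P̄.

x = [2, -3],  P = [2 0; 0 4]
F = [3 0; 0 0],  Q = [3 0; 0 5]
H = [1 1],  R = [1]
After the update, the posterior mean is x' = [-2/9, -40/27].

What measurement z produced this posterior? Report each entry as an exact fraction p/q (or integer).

z = [-2]

x̄ = F·x = [6, 0]
P̄ = F·P·Fᵀ + Q = [21 0; 0 5]
S = H·P̄·Hᵀ + R = [27]
K = P̄·Hᵀ·S⁻¹ = [7/9; 5/27]
x' − x̄ = [-56/9, -40/27] = K·y
y = (KᵀK)⁻¹·Kᵀ·(x' − x̄) = [-8]
z = y + H·x̄ = [-8] + [6] = [-2]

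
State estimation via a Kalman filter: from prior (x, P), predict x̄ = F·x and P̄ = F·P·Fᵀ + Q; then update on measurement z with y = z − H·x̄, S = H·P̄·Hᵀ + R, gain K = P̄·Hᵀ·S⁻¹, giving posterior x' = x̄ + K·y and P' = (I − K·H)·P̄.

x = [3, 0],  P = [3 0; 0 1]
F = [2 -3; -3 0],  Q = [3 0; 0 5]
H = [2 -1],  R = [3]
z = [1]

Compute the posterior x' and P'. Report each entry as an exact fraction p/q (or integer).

x̄ = F·x = [6, -9]
P̄ = F·P·Fᵀ + Q = [24 -18; -18 32]
y = z − H·x̄ = [-20]
S = H·P̄·Hᵀ + R = [203]
K = P̄·Hᵀ·S⁻¹ = [66/203; -68/203]
x' = x̄ + K·y = [-102/203, -467/203]
P' = (I − K·H)·P̄ = [516/203 834/203; 834/203 1872/203]

x' = [-102/203, -467/203]
P' = [516/203 834/203; 834/203 1872/203]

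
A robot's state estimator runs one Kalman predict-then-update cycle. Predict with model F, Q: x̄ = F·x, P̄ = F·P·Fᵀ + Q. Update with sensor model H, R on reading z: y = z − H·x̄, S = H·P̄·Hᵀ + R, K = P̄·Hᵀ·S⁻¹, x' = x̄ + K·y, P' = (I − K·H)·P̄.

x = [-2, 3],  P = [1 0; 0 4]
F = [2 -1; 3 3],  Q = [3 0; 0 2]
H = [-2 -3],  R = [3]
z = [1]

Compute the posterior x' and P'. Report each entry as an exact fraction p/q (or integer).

x' = [-1385/199, 855/199]
P' = [2181/199 -1452/199; -1452/199 2065/398]

x̄ = F·x = [-7, 3]
P̄ = F·P·Fᵀ + Q = [11 -6; -6 47]
y = z − H·x̄ = [-4]
S = H·P̄·Hᵀ + R = [398]
K = P̄·Hᵀ·S⁻¹ = [-2/199; -129/398]
x' = x̄ + K·y = [-1385/199, 855/199]
P' = (I − K·H)·P̄ = [2181/199 -1452/199; -1452/199 2065/398]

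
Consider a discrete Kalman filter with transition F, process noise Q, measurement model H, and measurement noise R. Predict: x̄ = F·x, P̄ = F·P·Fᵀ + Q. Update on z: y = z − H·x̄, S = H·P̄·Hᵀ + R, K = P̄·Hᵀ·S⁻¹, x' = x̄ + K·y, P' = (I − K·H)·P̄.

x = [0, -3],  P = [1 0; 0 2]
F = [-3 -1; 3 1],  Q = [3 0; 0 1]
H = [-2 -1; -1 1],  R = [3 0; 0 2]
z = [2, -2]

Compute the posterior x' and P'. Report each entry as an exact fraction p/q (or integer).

x' = [124/621, -1064/621]
P' = [319/621 -113/621; -113/621 589/621]

x̄ = F·x = [3, -3]
P̄ = F·P·Fᵀ + Q = [14 -11; -11 12]
y = z − H·x̄ = [5, 4]
S = H·P̄·Hᵀ + R = [27 27; 27 50]
K = P̄·Hᵀ·S⁻¹ = [-175/621 -8/23; -121/621 13/23]
x' = x̄ + K·y = [124/621, -1064/621]
P' = (I − K·H)·P̄ = [319/621 -113/621; -113/621 589/621]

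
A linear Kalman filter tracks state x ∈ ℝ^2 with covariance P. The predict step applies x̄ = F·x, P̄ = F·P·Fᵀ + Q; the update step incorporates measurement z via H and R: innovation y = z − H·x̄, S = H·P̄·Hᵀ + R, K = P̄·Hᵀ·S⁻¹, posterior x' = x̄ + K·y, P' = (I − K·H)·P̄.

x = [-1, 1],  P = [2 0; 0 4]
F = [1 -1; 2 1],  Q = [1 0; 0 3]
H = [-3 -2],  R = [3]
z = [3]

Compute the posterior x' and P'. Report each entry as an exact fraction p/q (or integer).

x̄ = F·x = [-2, -1]
P̄ = F·P·Fᵀ + Q = [7 0; 0 15]
y = z − H·x̄ = [-5]
S = H·P̄·Hᵀ + R = [126]
K = P̄·Hᵀ·S⁻¹ = [-1/6; -5/21]
x' = x̄ + K·y = [-7/6, 4/21]
P' = (I − K·H)·P̄ = [7/2 -5; -5 55/7]

x' = [-7/6, 4/21]
P' = [7/2 -5; -5 55/7]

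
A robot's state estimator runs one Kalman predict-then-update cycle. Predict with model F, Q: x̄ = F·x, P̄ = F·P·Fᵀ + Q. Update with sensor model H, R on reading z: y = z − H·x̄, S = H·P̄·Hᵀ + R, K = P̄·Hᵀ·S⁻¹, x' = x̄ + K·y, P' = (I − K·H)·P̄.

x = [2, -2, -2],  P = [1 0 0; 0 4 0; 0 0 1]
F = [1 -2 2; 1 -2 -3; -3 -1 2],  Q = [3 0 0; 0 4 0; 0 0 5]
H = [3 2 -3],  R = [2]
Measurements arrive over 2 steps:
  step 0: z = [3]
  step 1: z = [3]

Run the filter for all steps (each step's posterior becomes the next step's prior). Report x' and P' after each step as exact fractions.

step 0: x' = [-2381/518, 660/259, -2053/518], P' = [7943/518 -367/259 7409/518; -367/259 3162/259 1709/259; 7409/518 1709/259 9715/518]
step 1: x' = [-561022/90583, 3277007/362332, -416447/362332], P' = [10038961/181166 -9225679/90583 -2284417/181166; -9225679/90583 36451689/181166 5836301/181166; -2284417/181166 5836301/181166 807615/90583]

step 0: x̄ = F·x = [2, 12, -8]
step 0: P̄ = F·P·Fᵀ + Q = [24 11 9; 11 30 -1; 9 -1 22]
step 0: y = z − H·x̄ = [-51]
step 0: S = H·P̄·Hᵀ + R = [518]
step 0: K = P̄·Hᵀ·S⁻¹ = [67/518; 48/259; -41/518]
step 0: x' = x̄ + K·y = [-2381/518, 660/259, -2053/518]
step 0: P' = (I − K·H)·P̄ = [7943/518 -367/259 7409/518; -367/259 3162/259 1709/259; 7409/518 1709/259 9715/518]
step 1: x̄ = F·x = [-9127/518, 569/259, 1717/518]
step 1: P̄ = F·P·Fᵀ + Q = [78881/518 -11344/259 -26135/518; -11344/259 61122/259 2470/259; -26135/518 2470/259 12277/518]
step 1: y = z − H·x̄ = [15905/259]
step 1: S = H·P̄·Hᵀ + R = [724664/259]
step 1: K = P̄·Hᵀ·S⁻¹ = [33709/181166; 40401/362332; -26339/362332]
step 1: x' = x̄ + K·y = [-561022/90583, 3277007/362332, -416447/362332]
step 1: P' = (I − K·H)·P̄ = [10038961/181166 -9225679/90583 -2284417/181166; -9225679/90583 36451689/181166 5836301/181166; -2284417/181166 5836301/181166 807615/90583]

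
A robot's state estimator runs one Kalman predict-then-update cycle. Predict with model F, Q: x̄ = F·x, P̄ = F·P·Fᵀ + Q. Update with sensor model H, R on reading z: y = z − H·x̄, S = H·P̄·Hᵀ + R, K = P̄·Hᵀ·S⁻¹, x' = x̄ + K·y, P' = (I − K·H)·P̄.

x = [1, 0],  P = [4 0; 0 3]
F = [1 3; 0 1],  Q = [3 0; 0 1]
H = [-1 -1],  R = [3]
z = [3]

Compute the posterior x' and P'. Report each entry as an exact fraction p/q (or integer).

x' = [-113/59, -52/59]
P' = [157/59 -28/59; -28/59 67/59]

x̄ = F·x = [1, 0]
P̄ = F·P·Fᵀ + Q = [34 9; 9 4]
y = z − H·x̄ = [4]
S = H·P̄·Hᵀ + R = [59]
K = P̄·Hᵀ·S⁻¹ = [-43/59; -13/59]
x' = x̄ + K·y = [-113/59, -52/59]
P' = (I − K·H)·P̄ = [157/59 -28/59; -28/59 67/59]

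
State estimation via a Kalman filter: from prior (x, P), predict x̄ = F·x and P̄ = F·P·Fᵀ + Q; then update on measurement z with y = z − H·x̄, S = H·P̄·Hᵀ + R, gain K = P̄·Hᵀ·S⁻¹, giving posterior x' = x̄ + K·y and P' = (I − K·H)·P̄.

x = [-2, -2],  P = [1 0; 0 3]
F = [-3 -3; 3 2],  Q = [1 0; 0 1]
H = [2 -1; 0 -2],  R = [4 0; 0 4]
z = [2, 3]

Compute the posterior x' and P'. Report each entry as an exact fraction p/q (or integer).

x' = [75/142, -103/71]
P' = [573/710 31/355; 31/355 214/355]

x̄ = F·x = [12, -10]
P̄ = F·P·Fᵀ + Q = [37 -27; -27 22]
y = z − H·x̄ = [-32, -17]
S = H·P̄·Hᵀ + R = [282 152; 152 92]
K = P̄·Hᵀ·S⁻¹ = [271/710 -31/710; -38/355 -107/355]
x' = x̄ + K·y = [75/142, -103/71]
P' = (I − K·H)·P̄ = [573/710 31/355; 31/355 214/355]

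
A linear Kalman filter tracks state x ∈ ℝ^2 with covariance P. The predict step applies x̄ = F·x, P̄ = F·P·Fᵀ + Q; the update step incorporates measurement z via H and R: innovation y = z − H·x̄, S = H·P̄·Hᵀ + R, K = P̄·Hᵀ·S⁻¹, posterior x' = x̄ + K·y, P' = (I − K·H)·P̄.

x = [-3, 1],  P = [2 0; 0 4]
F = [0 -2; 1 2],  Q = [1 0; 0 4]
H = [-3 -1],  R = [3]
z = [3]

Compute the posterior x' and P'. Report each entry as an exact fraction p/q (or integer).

x̄ = F·x = [-2, -1]
P̄ = F·P·Fᵀ + Q = [17 -16; -16 22]
y = z − H·x̄ = [-4]
S = H·P̄·Hᵀ + R = [82]
K = P̄·Hᵀ·S⁻¹ = [-35/82; 13/41]
x' = x̄ + K·y = [-12/41, -93/41]
P' = (I − K·H)·P̄ = [169/82 -201/41; -201/41 564/41]

x' = [-12/41, -93/41]
P' = [169/82 -201/41; -201/41 564/41]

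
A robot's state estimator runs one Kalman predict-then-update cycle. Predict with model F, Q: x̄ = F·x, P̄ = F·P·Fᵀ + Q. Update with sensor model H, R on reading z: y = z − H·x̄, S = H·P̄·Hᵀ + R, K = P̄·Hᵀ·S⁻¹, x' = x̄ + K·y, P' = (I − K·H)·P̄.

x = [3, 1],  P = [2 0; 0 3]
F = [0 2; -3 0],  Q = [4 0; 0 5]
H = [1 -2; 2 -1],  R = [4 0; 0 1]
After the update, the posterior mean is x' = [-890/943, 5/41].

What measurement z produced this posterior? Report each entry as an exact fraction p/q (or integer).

x̄ = F·x = [2, -9]
P̄ = F·P·Fᵀ + Q = [16 0; 0 23]
S = H·P̄·Hᵀ + R = [112 78; 78 88]
K = P̄·Hᵀ·S⁻¹ = [-272/943 584/943; -49/82 11/41]
x' − x̄ = [-2776/943, 374/41] = K·y
y = (KᵀK)⁻¹·Kᵀ·(x' − x̄) = [-22, -15]
z = y + H·x̄ = [-22, -15] + [20, 13] = [-2, -2]

z = [-2, -2]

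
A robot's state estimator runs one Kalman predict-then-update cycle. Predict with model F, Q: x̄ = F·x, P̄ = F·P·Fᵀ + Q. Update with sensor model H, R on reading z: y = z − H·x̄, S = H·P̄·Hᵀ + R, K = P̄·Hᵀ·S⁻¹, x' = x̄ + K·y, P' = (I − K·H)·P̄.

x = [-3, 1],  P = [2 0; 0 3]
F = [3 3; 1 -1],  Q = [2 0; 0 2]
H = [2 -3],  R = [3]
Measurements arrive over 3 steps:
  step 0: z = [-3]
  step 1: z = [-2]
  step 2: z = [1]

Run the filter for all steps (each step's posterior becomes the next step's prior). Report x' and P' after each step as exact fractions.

step 0: x̄ = F·x = [-6, -4]
step 0: P̄ = F·P·Fᵀ + Q = [47 -3; -3 7]
step 0: y = z − H·x̄ = [-3]
step 0: S = H·P̄·Hᵀ + R = [290]
step 0: K = P̄·Hᵀ·S⁻¹ = [103/290; -27/290]
step 0: x' = x̄ + K·y = [-2049/290, -1079/290]
step 0: P' = (I − K·H)·P̄ = [3021/290 1911/290; 1911/290 1301/290]
step 1: x̄ = F·x = [-4692/145, -97/29]
step 1: P̄ = F·P·Fᵀ + Q = [36938/145 516/29; 516/29 108/29]
step 1: y = z − H·x̄ = [7639/145]
step 1: S = H·P̄·Hᵀ + R = [122087/145]
step 1: K = P̄·Hᵀ·S⁻¹ = [9448/17441; 3540/122087]
step 1: x' = x̄ + K·y = [-66620/17441, -221863/122087]
step 1: P' = (I − K·H)·P̄ = [133674/17441 79668/17441; 79668/17441 368244/122087]
step 2: x̄ = F·x = [-2064609/122087, -244477/122087]
step 2: P̄ = F·P·Fᵀ + Q = [22018000/122087 1702422/122087; 1702422/122087 432784/122087]
step 2: y = z − H·x̄ = [3517874/122087]
step 2: S = H·P̄·Hᵀ + R = [71904253/122087]
step 2: K = P̄·Hᵀ·S⁻¹ = [38928734/71904253; 2106492/71904253]
step 2: x' = x̄ + K·y = [-3250307/2479457, -2872051/2479457]
step 2: P' = (I − K·H)·P̄ = [554862612/71904253 330979674/71904253; 330979674/71904253 218546624/71904253]

step 0: x' = [-2049/290, -1079/290], P' = [3021/290 1911/290; 1911/290 1301/290]
step 1: x' = [-66620/17441, -221863/122087], P' = [133674/17441 79668/17441; 79668/17441 368244/122087]
step 2: x' = [-3250307/2479457, -2872051/2479457], P' = [554862612/71904253 330979674/71904253; 330979674/71904253 218546624/71904253]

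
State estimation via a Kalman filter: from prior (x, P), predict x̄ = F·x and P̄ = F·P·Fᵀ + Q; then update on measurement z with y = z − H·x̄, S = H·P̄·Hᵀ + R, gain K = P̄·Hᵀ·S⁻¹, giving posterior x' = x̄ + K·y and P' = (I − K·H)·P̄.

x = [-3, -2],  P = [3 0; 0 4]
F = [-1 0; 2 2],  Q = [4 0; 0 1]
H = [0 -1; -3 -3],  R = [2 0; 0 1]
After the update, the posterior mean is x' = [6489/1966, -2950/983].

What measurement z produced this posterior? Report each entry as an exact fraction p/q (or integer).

x̄ = F·x = [3, -10]
P̄ = F·P·Fᵀ + Q = [7 -6; -6 29]
S = H·P̄·Hᵀ + R = [31 69; 69 217]
K = P̄·Hᵀ·S⁻¹ = [1509/1966 -507/1966; -766/983 -69/983]
x' − x̄ = [591/1966, 6880/983] = K·y
y = (KᵀK)⁻¹·Kᵀ·(x' − x̄) = [-7, -22]
z = y + H·x̄ = [-7, -22] + [10, 21] = [3, -1]

z = [3, -1]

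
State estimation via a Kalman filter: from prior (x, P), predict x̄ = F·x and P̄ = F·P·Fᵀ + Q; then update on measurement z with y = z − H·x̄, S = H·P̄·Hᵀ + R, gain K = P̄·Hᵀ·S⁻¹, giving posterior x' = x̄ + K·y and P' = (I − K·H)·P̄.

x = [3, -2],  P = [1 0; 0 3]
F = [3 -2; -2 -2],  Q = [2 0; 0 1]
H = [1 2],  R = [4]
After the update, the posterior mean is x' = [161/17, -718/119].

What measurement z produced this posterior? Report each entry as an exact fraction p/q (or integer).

x̄ = F·x = [13, -2]
P̄ = F·P·Fᵀ + Q = [23 6; 6 17]
S = H·P̄·Hᵀ + R = [119]
K = P̄·Hᵀ·S⁻¹ = [5/17; 40/119]
x' − x̄ = [-60/17, -480/119] = K·y
y = (KᵀK)⁻¹·Kᵀ·(x' − x̄) = [-12]
z = y + H·x̄ = [-12] + [9] = [-3]

z = [-3]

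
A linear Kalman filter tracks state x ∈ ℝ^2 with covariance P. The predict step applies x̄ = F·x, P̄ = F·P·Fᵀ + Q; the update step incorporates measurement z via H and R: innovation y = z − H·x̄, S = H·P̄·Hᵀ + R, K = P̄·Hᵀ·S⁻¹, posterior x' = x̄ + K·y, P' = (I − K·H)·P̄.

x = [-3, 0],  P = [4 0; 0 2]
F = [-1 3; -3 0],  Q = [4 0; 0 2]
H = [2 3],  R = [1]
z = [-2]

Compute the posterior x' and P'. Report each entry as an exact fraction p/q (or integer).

x' = [-1307/591, 163/197]
P' = [7622/591 -1684/197; -1684/197 1138/197]

x̄ = F·x = [3, 9]
P̄ = F·P·Fᵀ + Q = [26 12; 12 38]
y = z − H·x̄ = [-35]
S = H·P̄·Hᵀ + R = [591]
K = P̄·Hᵀ·S⁻¹ = [88/591; 46/197]
x' = x̄ + K·y = [-1307/591, 163/197]
P' = (I − K·H)·P̄ = [7622/591 -1684/197; -1684/197 1138/197]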